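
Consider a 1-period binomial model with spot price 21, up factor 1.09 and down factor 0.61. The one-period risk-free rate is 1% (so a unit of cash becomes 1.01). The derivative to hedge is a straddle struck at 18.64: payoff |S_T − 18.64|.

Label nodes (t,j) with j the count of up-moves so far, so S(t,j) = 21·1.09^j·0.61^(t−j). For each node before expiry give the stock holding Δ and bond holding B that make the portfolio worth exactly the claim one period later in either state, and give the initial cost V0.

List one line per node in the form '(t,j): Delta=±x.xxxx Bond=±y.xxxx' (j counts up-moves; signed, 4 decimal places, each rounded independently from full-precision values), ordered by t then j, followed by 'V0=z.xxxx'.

Since d<R<u, set p* = (R−d)/(u−d) = 0.8333; price each node as the discounted p*-expectation of its children.
Terminal values V(1,·): V(1,0)=5.8300, V(1,1)=4.2500
Node (0,0) S=21.0000: V=(p*·4.2500+(1−p*)·5.8300)/1.01=4.4686; Δ=(4.2500−5.8300)/(22.8900−12.8100)=-0.1567; B=V−Δ·S=7.7603
Check: Δ(0,0)·S0 + B(0,0) = 4.4686 = V0.

(0,0): Delta=-0.1567 Bond=7.7603
V0=4.4686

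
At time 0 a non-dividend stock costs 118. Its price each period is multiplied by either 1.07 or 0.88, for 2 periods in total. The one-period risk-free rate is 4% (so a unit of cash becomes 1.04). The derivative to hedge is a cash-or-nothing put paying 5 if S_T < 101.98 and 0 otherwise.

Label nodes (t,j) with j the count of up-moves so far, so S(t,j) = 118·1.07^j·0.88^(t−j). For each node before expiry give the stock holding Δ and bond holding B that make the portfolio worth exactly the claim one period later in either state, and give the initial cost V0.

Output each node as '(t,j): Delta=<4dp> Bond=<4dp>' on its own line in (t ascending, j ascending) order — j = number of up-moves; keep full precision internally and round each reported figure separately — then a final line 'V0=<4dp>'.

(0,0): Delta=-0.0339 Bond=4.1106
(1,0): Delta=-0.2534 Bond=27.0749
(1,1): Delta=0.0000 Bond=0.0000
V0=0.1152

Risk-neutral probability p* = (R−d)/(u−d) = (1.04−0.88)/(1.07−0.88) = 0.8421.
At expiry t=2: V(2,0)=5.0000, V(2,1)=0.0000, V(2,2)=0.0000
Node (1,0) S=103.8400: V=(p*·0.0000+(1−p*)·5.0000)/1.04=0.7591; Δ=(0.0000−5.0000)/(111.1088−91.3792)=-0.2534; B=V−Δ·S=27.0749
Node (1,1) S=126.2600: V=(p*·0.0000+(1−p*)·0.0000)/1.04=0.0000; Δ=(0.0000−0.0000)/(135.0982−111.1088)=0.0000; B=V−Δ·S=0.0000
Node (0,0) S=118.0000: V=(p*·0.0000+(1−p*)·0.7591)/1.04=0.1152; Δ=(0.0000−0.7591)/(126.2600−103.8400)=-0.0339; B=V−Δ·S=4.1106
Check: Δ(0,0)·S0 + B(0,0) = 0.1152 = V0.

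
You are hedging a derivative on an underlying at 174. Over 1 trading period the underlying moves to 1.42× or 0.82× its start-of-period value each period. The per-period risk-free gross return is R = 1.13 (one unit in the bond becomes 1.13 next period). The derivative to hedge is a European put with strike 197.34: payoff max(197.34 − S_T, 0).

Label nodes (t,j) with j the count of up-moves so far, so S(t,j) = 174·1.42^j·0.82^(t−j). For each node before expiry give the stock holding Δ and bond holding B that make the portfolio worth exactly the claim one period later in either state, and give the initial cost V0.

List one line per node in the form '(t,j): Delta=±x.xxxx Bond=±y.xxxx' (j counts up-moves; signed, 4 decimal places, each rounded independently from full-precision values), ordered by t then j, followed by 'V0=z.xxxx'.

Since d<R<u, set p* = (R−d)/(u−d) = 0.5167; price each node as the discounted p*-expectation of its children.
Payoff layer (t=1): V(1,0)=54.6600, V(1,1)=0.0000
Node (0,0) S=174.0000: V=(p*·0.0000+(1−p*)·54.6600)/1.13=23.3796; Δ=(0.0000−54.6600)/(247.0800−142.6800)=-0.5236; B=V−Δ·S=114.4796
The time-0 hedge costs 23.3796, which is the no-arbitrage price.

(0,0): Delta=-0.5236 Bond=114.4796
V0=23.3796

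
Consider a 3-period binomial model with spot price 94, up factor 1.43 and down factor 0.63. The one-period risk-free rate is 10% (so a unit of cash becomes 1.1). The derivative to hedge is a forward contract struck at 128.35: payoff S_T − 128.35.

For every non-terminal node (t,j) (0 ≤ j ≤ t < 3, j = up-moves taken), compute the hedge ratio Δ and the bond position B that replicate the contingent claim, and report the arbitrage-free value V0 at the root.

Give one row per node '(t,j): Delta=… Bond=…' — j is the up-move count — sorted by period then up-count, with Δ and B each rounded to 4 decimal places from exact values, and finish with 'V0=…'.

(0,0): Delta=1.0000 Bond=-96.4313
(1,0): Delta=1.0000 Bond=-106.0744
(1,1): Delta=1.0000 Bond=-106.0744
(2,0): Delta=1.0000 Bond=-116.6818
(2,1): Delta=1.0000 Bond=-116.6818
(2,2): Delta=1.0000 Bond=-116.6818
V0=-2.4313

The replicating-portfolio and risk-neutral prices coincide; use p* = (1.1−0.63)/(1.43−0.63) = 0.5875 for the latter.
At expiry t=3: V(3,0)=-104.8456, V(3,1)=-74.9987, V(3,2)=-7.2510, V(3,3)=146.5255
  t=2,j=0: stock 37.3086 → up 53.3513 (V=-74.9987), down 23.5044 (V=-104.8456). Price -79.3732; hedge Δ=1.0000, bond B=-116.6818.
  t=2,j=1: stock 84.6846 → up 121.0990 (V=-7.2510), down 53.3513 (V=-74.9987). Price -31.9972; hedge Δ=1.0000, bond B=-116.6818.
  t=2,j=2: stock 192.2206 → up 274.8755 (V=146.5255), down 121.0990 (V=-7.2510). Price 75.5388; hedge Δ=1.0000, bond B=-116.6818.
  t=1,j=0: stock 59.2200 → up 84.6846 (V=-31.9972), down 37.3086 (V=-79.3732). Price -46.8544; hedge Δ=1.0000, bond B=-106.0744.
  t=1,j=1: stock 134.4200 → up 192.2206 (V=75.5388), down 84.6846 (V=-31.9972). Price 28.3456; hedge Δ=1.0000, bond B=-106.0744.
  t=0,j=0: stock 94.0000 → up 134.4200 (V=28.3456), down 59.2200 (V=-46.8544). Price -2.4313; hedge Δ=1.0000, bond B=-96.4313.
Self-financing check: at every node Δ·S+B equals the discounted successor values.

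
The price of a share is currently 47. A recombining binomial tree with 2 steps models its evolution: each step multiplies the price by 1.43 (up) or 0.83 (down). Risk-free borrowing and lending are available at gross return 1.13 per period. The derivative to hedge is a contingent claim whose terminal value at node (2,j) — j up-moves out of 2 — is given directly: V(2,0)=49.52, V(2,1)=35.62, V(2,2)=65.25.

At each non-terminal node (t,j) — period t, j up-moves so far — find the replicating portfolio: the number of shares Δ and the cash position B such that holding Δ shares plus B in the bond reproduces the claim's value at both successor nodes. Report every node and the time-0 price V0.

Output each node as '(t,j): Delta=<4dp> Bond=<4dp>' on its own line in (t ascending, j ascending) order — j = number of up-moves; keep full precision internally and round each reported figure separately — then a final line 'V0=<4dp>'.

(0,0): Delta=0.2468 Bond=24.8180
(1,0): Delta=-0.5939 Bond=60.8392
(1,1): Delta=0.7348 Bond=-4.7506
V0=36.4183

Under the risk-neutral measure, an up-move has probability p* = (R−d)/(u−d) = 0.5000 and values discount at R = 1.13.
Terminal values V(2,·): V(2,0)=49.5200, V(2,1)=35.6200, V(2,2)=65.2500
(1,0): S=39.0100. Δ = (V_up−V_dn)/(S_up−S_dn) = (35.6200−49.5200)/(55.7843−32.3783) = -0.5939. V = [p*·35.6200 + (1−p*)·49.5200]/1.13 = 37.6726. B = V − Δ·S = 60.8392.
(1,1): S=67.2100. Δ = (V_up−V_dn)/(S_up−S_dn) = (65.2500−35.6200)/(96.1103−55.7843) = 0.7348. V = [p*·65.2500 + (1−p*)·35.6200]/1.13 = 44.6327. B = V − Δ·S = -4.7506.
(0,0): S=47.0000. Δ = (V_up−V_dn)/(S_up−S_dn) = (44.6327−37.6726)/(67.2100−39.0100) = 0.2468. V = [p*·44.6327 + (1−p*)·37.6726]/1.13 = 36.4183. B = V − Δ·S = 24.8180.
Self-financing check: at every node Δ·S+B equals the discounted successor values.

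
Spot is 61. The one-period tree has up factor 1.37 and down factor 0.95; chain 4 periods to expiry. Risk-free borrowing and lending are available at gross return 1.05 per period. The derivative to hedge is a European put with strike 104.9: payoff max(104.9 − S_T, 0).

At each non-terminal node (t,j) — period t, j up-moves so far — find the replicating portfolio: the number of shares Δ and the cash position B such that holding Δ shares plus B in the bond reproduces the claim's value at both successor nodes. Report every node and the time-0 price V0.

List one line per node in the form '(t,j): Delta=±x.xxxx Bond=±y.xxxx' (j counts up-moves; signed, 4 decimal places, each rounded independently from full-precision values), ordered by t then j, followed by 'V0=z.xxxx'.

Risk-neutral probability p* = (R−d)/(u−d) = (1.05−0.95)/(1.37−0.95) = 0.2381.
At expiry t=4: V(4,0)=55.2151, V(4,1)=33.2492, V(4,2)=1.5720, V(4,3)=0.0000, V(4,4)=0.0000
  t=3,j=0: stock 52.2999 → up 71.6508 (V=33.2492), down 49.6849 (V=55.2151). Price 47.6049; hedge Δ=-1.0000, bond B=99.9048.
  t=3,j=1: stock 75.4219 → up 103.3280 (V=1.5720), down 71.6508 (V=33.2492). Price 24.4828; hedge Δ=-1.0000, bond B=99.9048.
  t=3,j=2: stock 108.7664 → up 149.0099 (V=0.0000), down 103.3280 (V=1.5720). Price 1.1407; hedge Δ=-0.0344, bond B=4.8834.
  t=3,j=3: stock 156.8525 → up 214.8880 (V=0.0000), down 149.0099 (V=0.0000). Price 0.0000; hedge Δ=0.0000, bond B=0.0000.
  t=2,j=0: stock 55.0525 → up 75.4219 (V=24.4828), down 52.2999 (V=47.6049). Price 40.0949; hedge Δ=-1.0000, bond B=95.1474.
  t=2,j=1: stock 79.3915 → up 108.7664 (V=1.1407), down 75.4219 (V=24.4828). Price 18.0240; hedge Δ=-0.7000, bond B=73.6006.
  t=2,j=2: stock 114.4909 → up 156.8525 (V=0.0000), down 108.7664 (V=1.1407). Price 0.8277; hedge Δ=-0.0237, bond B=3.5435.
  t=1,j=0: stock 57.9500 → up 79.3915 (V=18.0240), down 55.0525 (V=40.0949). Price 33.1809; hedge Δ=-0.9068, bond B=85.7307.
  t=1,j=1: stock 83.5700 → up 114.4909 (V=0.8277), down 79.3915 (V=18.0240). Price 13.2663; hedge Δ=-0.4899, bond B=54.2099.
  t=0,j=0: stock 61.0000 → up 83.5700 (V=13.2663), down 57.9500 (V=33.1809). Price 27.0851; hedge Δ=-0.7773, bond B=74.5007.
Check: Δ(0,0)·S0 + B(0,0) = 27.0851 = V0.

(0,0): Delta=-0.7773 Bond=74.5007
(1,0): Delta=-0.9068 Bond=85.7307
(1,1): Delta=-0.4899 Bond=54.2099
(2,0): Delta=-1.0000 Bond=95.1474
(2,1): Delta=-0.7000 Bond=73.6006
(2,2): Delta=-0.0237 Bond=3.5435
(3,0): Delta=-1.0000 Bond=99.9048
(3,1): Delta=-1.0000 Bond=99.9048
(3,2): Delta=-0.0344 Bond=4.8834
(3,3): Delta=0.0000 Bond=0.0000
V0=27.0851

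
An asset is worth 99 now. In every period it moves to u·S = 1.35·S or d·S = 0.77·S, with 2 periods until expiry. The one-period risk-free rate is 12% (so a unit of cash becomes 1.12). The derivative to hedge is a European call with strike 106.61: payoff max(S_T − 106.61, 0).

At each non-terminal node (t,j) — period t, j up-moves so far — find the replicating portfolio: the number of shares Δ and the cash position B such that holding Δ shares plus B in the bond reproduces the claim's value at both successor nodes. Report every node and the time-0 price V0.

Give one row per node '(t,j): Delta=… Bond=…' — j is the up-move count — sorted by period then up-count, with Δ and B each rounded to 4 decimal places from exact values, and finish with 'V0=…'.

(0,0): Delta=0.6927 Bond=-47.1440
(1,0): Delta=0.0000 Bond=0.0000
(1,1): Delta=0.9523 Bond=-87.4992
V0=21.4291

No-arbitrage ⇒ martingale measure with p* = (R−d)/(u−d) = 0.6034.
At expiry t=2: V(2,0)=0.0000, V(2,1)=0.0000, V(2,2)=73.8175
(1,0): S=76.2300. Δ = (V_up−V_dn)/(S_up−S_dn) = (0.0000−0.0000)/(102.9105−58.6971) = 0.0000. V = [p*·0.0000 + (1−p*)·0.0000]/1.12 = 0.0000. B = V − Δ·S = 0.0000.
(1,1): S=133.6500. Δ = (V_up−V_dn)/(S_up−S_dn) = (73.8175−0.0000)/(180.4275−102.9105) = 0.9523. V = [p*·73.8175 + (1−p*)·0.0000]/1.12 = 39.7724. B = V − Δ·S = -87.4992.
(0,0): S=99.0000. Δ = (V_up−V_dn)/(S_up−S_dn) = (39.7724−0.0000)/(133.6500−76.2300) = 0.6927. V = [p*·39.7724 + (1−p*)·0.0000]/1.12 = 21.4291. B = V − Δ·S = -47.1440.
Check: Δ(0,0)·S0 + B(0,0) = 21.4291 = V0.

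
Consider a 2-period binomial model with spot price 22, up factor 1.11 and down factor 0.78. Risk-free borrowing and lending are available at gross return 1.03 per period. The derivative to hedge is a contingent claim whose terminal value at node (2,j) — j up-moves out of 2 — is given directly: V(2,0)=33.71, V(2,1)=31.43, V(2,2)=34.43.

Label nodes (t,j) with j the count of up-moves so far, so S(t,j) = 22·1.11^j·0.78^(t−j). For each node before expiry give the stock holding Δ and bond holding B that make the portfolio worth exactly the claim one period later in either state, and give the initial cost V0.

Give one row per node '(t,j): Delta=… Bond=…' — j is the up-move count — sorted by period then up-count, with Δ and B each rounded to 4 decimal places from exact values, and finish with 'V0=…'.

Since d<R<u, set p* = (R−d)/(u−d) = 0.7576; price each node as the discounted p*-expectation of its children.
Terminal payoffs: V(2,0)=33.7100, V(2,1)=31.4300, V(2,2)=34.4300
  t=1,j=0: stock 17.1600 → up 19.0476 (V=31.4300), down 13.3848 (V=33.7100). Price 31.0512; hedge Δ=-0.4026, bond B=37.9603.
  t=1,j=1: stock 24.4200 → up 27.1062 (V=34.4300), down 19.0476 (V=31.4300). Price 32.7211; hedge Δ=0.3723, bond B=23.6302.
  t=0,j=0: stock 22.0000 → up 24.4200 (V=32.7211), down 17.1600 (V=31.0512). Price 31.3750; hedge Δ=0.2300, bond B=26.3147.
Root portfolio cost Δ·22+B reproduces V0=31.3750.

(0,0): Delta=0.2300 Bond=26.3147
(1,0): Delta=-0.4026 Bond=37.9603
(1,1): Delta=0.3723 Bond=23.6302
V0=31.3750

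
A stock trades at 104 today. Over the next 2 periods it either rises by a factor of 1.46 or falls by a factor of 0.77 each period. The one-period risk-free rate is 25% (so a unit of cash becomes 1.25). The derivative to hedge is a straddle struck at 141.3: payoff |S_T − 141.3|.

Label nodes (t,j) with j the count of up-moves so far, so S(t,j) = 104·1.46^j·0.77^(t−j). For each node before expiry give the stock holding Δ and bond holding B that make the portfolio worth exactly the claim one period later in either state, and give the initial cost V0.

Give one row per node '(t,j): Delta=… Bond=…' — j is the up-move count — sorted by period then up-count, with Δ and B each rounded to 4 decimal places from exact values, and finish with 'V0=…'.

(0,0): Delta=0.2468 Bond=10.5542
(1,0): Delta=-1.0000 Bond=113.0400
(1,1): Delta=0.5345 Bond=-30.4905
V0=36.2260

Risk-neutral probability p* = (R−d)/(u−d) = (1.25−0.77)/(1.46−0.77) = 0.6957.
Payoff layer (t=2): V(2,0)=79.6384, V(2,1)=24.3832, V(2,2)=80.3864
(1,0): S=80.0800. Δ = (V_up−V_dn)/(S_up−S_dn) = (24.3832−79.6384)/(116.9168−61.6616) = -1.0000. V = [p*·24.3832 + (1−p*)·79.6384]/1.25 = 32.9600. B = V − Δ·S = 113.0400.
(1,1): S=151.8400. Δ = (V_up−V_dn)/(S_up−S_dn) = (80.3864−24.3832)/(221.6864−116.9168) = 0.5345. V = [p*·80.3864 + (1−p*)·24.3832]/1.25 = 50.6736. B = V − Δ·S = -30.4905.
(0,0): S=104.0000. Δ = (V_up−V_dn)/(S_up−S_dn) = (50.6736−32.9600)/(151.8400−80.0800) = 0.2468. V = [p*·50.6736 + (1−p*)·32.9600]/1.25 = 36.2260. B = V − Δ·S = 10.5542.
The time-0 hedge costs 36.2260, which is the no-arbitrage price.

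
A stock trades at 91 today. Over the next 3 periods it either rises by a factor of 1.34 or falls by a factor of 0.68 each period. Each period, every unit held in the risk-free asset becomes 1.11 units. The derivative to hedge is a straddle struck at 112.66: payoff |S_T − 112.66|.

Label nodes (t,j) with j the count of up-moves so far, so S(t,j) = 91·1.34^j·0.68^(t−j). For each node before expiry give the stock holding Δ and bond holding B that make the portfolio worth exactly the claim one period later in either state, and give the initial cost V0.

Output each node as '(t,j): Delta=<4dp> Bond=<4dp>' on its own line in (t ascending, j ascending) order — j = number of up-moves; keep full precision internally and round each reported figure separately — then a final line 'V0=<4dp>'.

Risk-neutral probability p* = (R−d)/(u−d) = (1.11−0.68)/(1.34−0.68) = 0.6515.
Payoff layer (t=3): V(3,0)=84.0467, V(3,1)=56.2749, V(3,2)=1.5483, V(3,3)=106.2955
(2,0): S=42.0784. Δ = (V_up−V_dn)/(S_up−S_dn) = (56.2749−84.0467)/(56.3851−28.6133) = -1.0000. V = [p*·56.2749 + (1−p*)·84.0467]/1.11 = 59.4171. B = V − Δ·S = 101.4955.
(2,1): S=82.9192. Δ = (V_up−V_dn)/(S_up−S_dn) = (1.5483−56.2749)/(111.1117−56.3851) = -1.0000. V = [p*·1.5483 + (1−p*)·56.2749]/1.11 = 18.5763. B = V − Δ·S = 101.4955.
(2,2): S=163.3996. Δ = (V_up−V_dn)/(S_up−S_dn) = (106.2955−1.5483)/(218.9555−111.1117) = 0.9713. V = [p*·106.2955 + (1−p*)·1.5483]/1.11 = 62.8763. B = V − Δ·S = -95.8316.
(1,0): S=61.8800. Δ = (V_up−V_dn)/(S_up−S_dn) = (18.5763−59.4171)/(82.9192−42.0784) = -1.0000. V = [p*·18.5763 + (1−p*)·59.4171]/1.11 = 29.5574. B = V − Δ·S = 91.4374.
(1,1): S=121.9400. Δ = (V_up−V_dn)/(S_up−S_dn) = (62.8763−18.5763)/(163.3996−82.9192) = 0.5504. V = [p*·62.8763 + (1−p*)·18.5763]/1.11 = 42.7373. B = V − Δ·S = -24.3839.
(0,0): S=91.0000. Δ = (V_up−V_dn)/(S_up−S_dn) = (42.7373−29.5574)/(121.9400−61.8800) = 0.2194. V = [p*·42.7373 + (1−p*)·29.5574]/1.11 = 34.3642. B = V − Δ·S = 14.3947.
Check: Δ(0,0)·S0 + B(0,0) = 34.3642 = V0.

(0,0): Delta=0.2194 Bond=14.3947
(1,0): Delta=-1.0000 Bond=91.4374
(1,1): Delta=0.5504 Bond=-24.3839
(2,0): Delta=-1.0000 Bond=101.4955
(2,1): Delta=-1.0000 Bond=101.4955
(2,2): Delta=0.9713 Bond=-95.8316
V0=34.3642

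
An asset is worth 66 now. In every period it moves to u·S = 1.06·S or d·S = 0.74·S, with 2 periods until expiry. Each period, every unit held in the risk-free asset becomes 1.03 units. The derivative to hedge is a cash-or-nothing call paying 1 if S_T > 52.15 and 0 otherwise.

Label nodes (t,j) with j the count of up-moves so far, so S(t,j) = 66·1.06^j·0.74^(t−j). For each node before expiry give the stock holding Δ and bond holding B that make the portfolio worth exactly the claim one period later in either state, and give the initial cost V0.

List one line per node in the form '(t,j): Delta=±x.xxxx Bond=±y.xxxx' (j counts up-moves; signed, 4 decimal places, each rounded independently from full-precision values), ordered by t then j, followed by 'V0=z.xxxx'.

The replicating-portfolio and risk-neutral prices coincide; use p* = (1.03−0.74)/(1.06−0.74) = 0.9062 for the latter.
Terminal values V(2,·): V(2,0)=0.0000, V(2,1)=0.0000, V(2,2)=1.0000
(1,0): S=48.8400. Δ = (V_up−V_dn)/(S_up−S_dn) = (0.0000−0.0000)/(51.7704−36.1416) = 0.0000. V = [p*·0.0000 + (1−p*)·0.0000]/1.03 = 0.0000. B = V − Δ·S = 0.0000.
(1,1): S=69.9600. Δ = (V_up−V_dn)/(S_up−S_dn) = (1.0000−0.0000)/(74.1576−51.7704) = 0.0447. V = [p*·1.0000 + (1−p*)·0.0000]/1.03 = 0.8799. B = V − Δ·S = -2.2451.
(0,0): S=66.0000. Δ = (V_up−V_dn)/(S_up−S_dn) = (0.8799−0.0000)/(69.9600−48.8400) = 0.0417. V = [p*·0.8799 + (1−p*)·0.0000]/1.03 = 0.7741. B = V − Δ·S = -1.9754.
The time-0 hedge costs 0.7741, which is the no-arbitrage price.

(0,0): Delta=0.0417 Bond=-1.9754
(1,0): Delta=0.0000 Bond=0.0000
(1,1): Delta=0.0447 Bond=-2.2451
V0=0.7741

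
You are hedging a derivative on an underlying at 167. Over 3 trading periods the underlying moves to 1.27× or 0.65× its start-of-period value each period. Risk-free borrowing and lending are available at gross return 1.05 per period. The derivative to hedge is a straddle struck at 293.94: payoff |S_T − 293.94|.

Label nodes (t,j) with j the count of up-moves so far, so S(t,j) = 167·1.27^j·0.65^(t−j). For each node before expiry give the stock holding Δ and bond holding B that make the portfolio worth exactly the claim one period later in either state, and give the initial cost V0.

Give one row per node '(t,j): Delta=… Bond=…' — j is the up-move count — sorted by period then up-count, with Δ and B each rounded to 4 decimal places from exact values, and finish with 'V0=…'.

(0,0): Delta=-0.6489 Bond=217.6232
(1,0): Delta=-1.0000 Bond=266.6122
(1,1): Delta=-0.5501 Bond=207.5449
(2,0): Delta=-1.0000 Bond=279.9429
(2,1): Delta=-1.0000 Bond=279.9429
(2,2): Delta=-0.4235 Bond=183.8108
V0=109.2507

The replicating-portfolio and risk-neutral prices coincide; use p* = (1.05−0.65)/(1.27−0.65) = 0.6452 for the latter.
Payoff layer (t=3): V(3,0)=248.0776, V(3,1)=204.3320, V(3,2)=118.8597, V(3,3)=48.1400
Node (2,0) S=70.5575: V=(p*·204.3320+(1−p*)·248.0776)/1.05=209.3854; Δ=(204.3320−248.0776)/(89.6080−45.8624)=-1.0000; B=V−Δ·S=279.9429
Node (2,1) S=137.8585: V=(p*·118.8597+(1−p*)·204.3320)/1.05=142.0844; Δ=(118.8597−204.3320)/(175.0803−89.6080)=-1.0000; B=V−Δ·S=279.9429
Node (2,2) S=269.3543: V=(p*·48.1400+(1−p*)·118.8597)/1.05=69.7467; Δ=(48.1400−118.8597)/(342.0800−175.0803)=-0.4235; B=V−Δ·S=183.8108
Node (1,0) S=108.5500: V=(p*·142.0844+(1−p*)·209.3854)/1.05=158.0622; Δ=(142.0844−209.3854)/(137.8585−70.5575)=-1.0000; B=V−Δ·S=266.6122
Node (1,1) S=212.0900: V=(p*·69.7467+(1−p*)·142.0844)/1.05=90.8714; Δ=(69.7467−142.0844)/(269.3543−137.8585)=-0.5501; B=V−Δ·S=207.5449
Node (0,0) S=167.0000: V=(p*·90.8714+(1−p*)·158.0622)/1.05=109.2507; Δ=(90.8714−158.0622)/(212.0900−108.5500)=-0.6489; B=V−Δ·S=217.6232
Self-financing check: at every node Δ·S+B equals the discounted successor values.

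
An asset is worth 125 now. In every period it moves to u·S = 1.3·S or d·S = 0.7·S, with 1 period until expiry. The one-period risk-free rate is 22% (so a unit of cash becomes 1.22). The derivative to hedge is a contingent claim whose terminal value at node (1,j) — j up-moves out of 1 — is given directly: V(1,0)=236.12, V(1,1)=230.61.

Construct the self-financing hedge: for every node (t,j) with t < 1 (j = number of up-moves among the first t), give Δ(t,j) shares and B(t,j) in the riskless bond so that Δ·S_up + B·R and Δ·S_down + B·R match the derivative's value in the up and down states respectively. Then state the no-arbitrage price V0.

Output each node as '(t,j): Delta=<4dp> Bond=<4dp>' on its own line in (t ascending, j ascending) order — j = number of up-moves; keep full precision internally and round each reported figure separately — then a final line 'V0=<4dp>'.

Since d<R<u, set p* = (R−d)/(u−d) = 0.8667; price each node as the discounted p*-expectation of its children.
Terminal values V(1,·): V(1,0)=236.1200, V(1,1)=230.6100
(0,0): S=125.0000. Δ = (V_up−V_dn)/(S_up−S_dn) = (230.6100−236.1200)/(162.5000−87.5000) = -0.0735. V = [p*·230.6100 + (1−p*)·236.1200]/1.22 = 189.6268. B = V − Δ·S = 198.8101.
Self-financing check: at every node Δ·S+B equals the discounted successor values.

(0,0): Delta=-0.0735 Bond=198.8101
V0=189.6268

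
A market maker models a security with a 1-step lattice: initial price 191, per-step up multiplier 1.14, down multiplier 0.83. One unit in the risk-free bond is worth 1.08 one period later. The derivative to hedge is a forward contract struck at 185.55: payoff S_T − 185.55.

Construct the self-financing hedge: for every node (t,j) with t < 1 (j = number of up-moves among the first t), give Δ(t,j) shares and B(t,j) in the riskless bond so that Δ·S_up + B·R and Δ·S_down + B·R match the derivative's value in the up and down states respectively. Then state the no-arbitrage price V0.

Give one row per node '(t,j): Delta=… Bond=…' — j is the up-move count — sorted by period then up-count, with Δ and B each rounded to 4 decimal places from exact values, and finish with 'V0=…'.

(0,0): Delta=1.0000 Bond=-171.8056
V0=19.1944

The replicating-portfolio and risk-neutral prices coincide; use p* = (1.08−0.83)/(1.14−0.83) = 0.8065 for the latter.
Terminal values V(1,·): V(1,0)=-27.0200, V(1,1)=32.1900
(0,0): S=191.0000. Δ = (V_up−V_dn)/(S_up−S_dn) = (32.1900−-27.0200)/(217.7400−158.5300) = 1.0000. V = [p*·32.1900 + (1−p*)·-27.0200]/1.08 = 19.1944. B = V − Δ·S = -171.8056.
Self-financing check: at every node Δ·S+B equals the discounted successor values.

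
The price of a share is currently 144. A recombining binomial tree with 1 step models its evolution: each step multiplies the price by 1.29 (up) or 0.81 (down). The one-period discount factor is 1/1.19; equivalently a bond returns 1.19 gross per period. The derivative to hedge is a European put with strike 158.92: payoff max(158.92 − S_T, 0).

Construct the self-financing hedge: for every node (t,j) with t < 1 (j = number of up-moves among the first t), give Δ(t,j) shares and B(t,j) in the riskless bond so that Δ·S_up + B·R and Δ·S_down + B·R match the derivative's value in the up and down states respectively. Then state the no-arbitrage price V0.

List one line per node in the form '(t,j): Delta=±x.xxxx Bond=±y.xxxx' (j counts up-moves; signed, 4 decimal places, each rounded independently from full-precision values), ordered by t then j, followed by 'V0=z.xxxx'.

(0,0): Delta=-0.6117 Bond=95.4853
V0=7.4020

Under the risk-neutral measure, an up-move has probability p* = (R−d)/(u−d) = 0.7917 and values discount at R = 1.19.
Terminal values V(1,·): V(1,0)=42.2800, V(1,1)=0.0000
(0,0): S=144.0000. Δ = (V_up−V_dn)/(S_up−S_dn) = (0.0000−42.2800)/(185.7600−116.6400) = -0.6117. V = [p*·0.0000 + (1−p*)·42.2800]/1.19 = 7.4020. B = V − Δ·S = 95.4853.
Self-financing check: at every node Δ·S+B equals the discounted successor values.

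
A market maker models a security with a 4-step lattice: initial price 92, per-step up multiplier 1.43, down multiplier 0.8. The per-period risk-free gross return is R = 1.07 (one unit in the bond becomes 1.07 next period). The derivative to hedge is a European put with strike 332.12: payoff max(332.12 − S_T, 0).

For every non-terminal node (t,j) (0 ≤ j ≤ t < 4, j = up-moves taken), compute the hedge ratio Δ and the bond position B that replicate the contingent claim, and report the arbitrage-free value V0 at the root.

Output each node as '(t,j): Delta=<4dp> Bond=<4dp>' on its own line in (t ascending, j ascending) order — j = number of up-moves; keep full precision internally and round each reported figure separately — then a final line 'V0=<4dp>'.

Risk-neutral probability p* = (R−d)/(u−d) = (1.07−0.8)/(1.43−0.8) = 0.4286.
Terminal payoffs: V(4,0)=294.4368, V(4,1)=264.7613, V(4,2)=211.7163, V(4,3)=116.8984, V(4,4)=0.0000
Node (3,0) S=47.1040: V=(p*·264.7613+(1−p*)·294.4368)/1.07=263.2885; Δ=(264.7613−294.4368)/(67.3587−37.6832)=-1.0000; B=V−Δ·S=310.3925
Node (3,1) S=84.1984: V=(p*·211.7163+(1−p*)·264.7613)/1.07=226.1941; Δ=(211.7163−264.7613)/(120.4037−67.3587)=-1.0000; B=V−Δ·S=310.3925
Node (3,2) S=150.5046: V=(p*·116.8984+(1−p*)·211.7163)/1.07=159.8879; Δ=(116.8984−211.7163)/(215.2216−120.4037)=-1.0000; B=V−Δ·S=310.3925
Node (3,3) S=269.0270: V=(p*·0.0000+(1−p*)·116.8984)/1.07=62.4290; Δ=(0.0000−116.8984)/(384.7087−215.2216)=-0.6897; B=V−Δ·S=247.9820
Node (2,0) S=58.8800: V=(p*·226.1941+(1−p*)·263.2885)/1.07=231.2065; Δ=(226.1941−263.2885)/(84.1984−47.1040)=-1.0000; B=V−Δ·S=290.0865
Node (2,1) S=105.2480: V=(p*·159.8879+(1−p*)·226.1941)/1.07=184.8385; Δ=(159.8879−226.1941)/(150.5046−84.1984)=-1.0000; B=V−Δ·S=290.0865
Node (2,2) S=188.1308: V=(p*·62.4290+(1−p*)·159.8879)/1.07=110.3923; Δ=(62.4290−159.8879)/(269.0270−150.5046)=-0.8223; B=V−Δ·S=265.0889
Node (1,0) S=73.6000: V=(p*·184.8385+(1−p*)·231.2065)/1.07=197.5089; Δ=(184.8385−231.2065)/(105.2480−58.8800)=-1.0000; B=V−Δ·S=271.1089
Node (1,1) S=131.5600: V=(p*·110.3923+(1−p*)·184.8385)/1.07=142.9280; Δ=(110.3923−184.8385)/(188.1308−105.2480)=-0.8982; B=V−Δ·S=261.0965
Node (0,0) S=92.0000: V=(p*·142.9280+(1−p*)·197.5089)/1.07=162.7262; Δ=(142.9280−197.5089)/(131.5600−73.6000)=-0.9417; B=V−Δ·S=249.3625
Self-financing check: at every node Δ·S+B equals the discounted successor values.

(0,0): Delta=-0.9417 Bond=249.3625
(1,0): Delta=-1.0000 Bond=271.1089
(1,1): Delta=-0.8982 Bond=261.0965
(2,0): Delta=-1.0000 Bond=290.0865
(2,1): Delta=-1.0000 Bond=290.0865
(2,2): Delta=-0.8223 Bond=265.0889
(3,0): Delta=-1.0000 Bond=310.3925
(3,1): Delta=-1.0000 Bond=310.3925
(3,2): Delta=-1.0000 Bond=310.3925
(3,3): Delta=-0.6897 Bond=247.9820
V0=162.7262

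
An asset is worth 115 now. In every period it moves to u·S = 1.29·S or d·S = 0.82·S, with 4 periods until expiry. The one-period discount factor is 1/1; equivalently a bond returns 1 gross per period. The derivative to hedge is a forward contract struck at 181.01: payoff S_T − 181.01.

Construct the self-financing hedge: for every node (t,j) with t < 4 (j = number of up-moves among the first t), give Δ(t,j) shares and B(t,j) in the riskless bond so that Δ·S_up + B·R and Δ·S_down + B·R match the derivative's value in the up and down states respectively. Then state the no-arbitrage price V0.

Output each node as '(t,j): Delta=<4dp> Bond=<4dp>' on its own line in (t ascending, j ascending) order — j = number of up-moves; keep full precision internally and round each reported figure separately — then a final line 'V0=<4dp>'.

(0,0): Delta=1.0000 Bond=-181.0100
(1,0): Delta=1.0000 Bond=-181.0100
(1,1): Delta=1.0000 Bond=-181.0100
(2,0): Delta=1.0000 Bond=-181.0100
(2,1): Delta=1.0000 Bond=-181.0100
(2,2): Delta=1.0000 Bond=-181.0100
(3,0): Delta=1.0000 Bond=-181.0100
(3,1): Delta=1.0000 Bond=-181.0100
(3,2): Delta=1.0000 Bond=-181.0100
(3,3): Delta=1.0000 Bond=-181.0100
V0=-66.0100

Since d<R<u, set p* = (R−d)/(u−d) = 0.3830; price each node as the discounted p*-expectation of its children.
Payoff layer (t=4): V(4,0)=-129.0160, V(4,1)=-99.2146, V(4,2)=-52.3318, V(4,3)=21.4228, V(4,4)=137.4513
  t=3,j=0: stock 63.4073 → up 81.7954 (V=-99.2146), down 51.9940 (V=-129.0160). Price -117.6027; hedge Δ=1.0000, bond B=-181.0100.
  t=3,j=1: stock 99.7505 → up 128.6782 (V=-52.3318), down 81.7954 (V=-99.2146). Price -81.2595; hedge Δ=1.0000, bond B=-181.0100.
  t=3,j=2: stock 156.9246 → up 202.4328 (V=21.4228), down 128.6782 (V=-52.3318). Price -24.0854; hedge Δ=1.0000, bond B=-181.0100.
  t=3,j=3: stock 246.8692 → up 318.4613 (V=137.4513), down 202.4328 (V=21.4228). Price 65.8592; hedge Δ=1.0000, bond B=-181.0100.
  t=2,j=0: stock 77.3260 → up 99.7505 (V=-81.2595), down 63.4073 (V=-117.6027). Price -103.6840; hedge Δ=1.0000, bond B=-181.0100.
  t=2,j=1: stock 121.6470 → up 156.9246 (V=-24.0854), down 99.7505 (V=-81.2595). Price -59.3630; hedge Δ=1.0000, bond B=-181.0100.
  t=2,j=2: stock 191.3715 → up 246.8692 (V=65.8592), down 156.9246 (V=-24.0854). Price 10.3615; hedge Δ=1.0000, bond B=-181.0100.
  t=1,j=0: stock 94.3000 → up 121.6470 (V=-59.3630), down 77.3260 (V=-103.6840). Price -86.7100; hedge Δ=1.0000, bond B=-181.0100.
  t=1,j=1: stock 148.3500 → up 191.3715 (V=10.3615), down 121.6470 (V=-59.3630). Price -32.6600; hedge Δ=1.0000, bond B=-181.0100.
  t=0,j=0: stock 115.0000 → up 148.3500 (V=-32.6600), down 94.3000 (V=-86.7100). Price -66.0100; hedge Δ=1.0000, bond B=-181.0100.
Each (Δ,B) replicates both successor values, so the strategy is self-financing and V0 is arbitrage-free.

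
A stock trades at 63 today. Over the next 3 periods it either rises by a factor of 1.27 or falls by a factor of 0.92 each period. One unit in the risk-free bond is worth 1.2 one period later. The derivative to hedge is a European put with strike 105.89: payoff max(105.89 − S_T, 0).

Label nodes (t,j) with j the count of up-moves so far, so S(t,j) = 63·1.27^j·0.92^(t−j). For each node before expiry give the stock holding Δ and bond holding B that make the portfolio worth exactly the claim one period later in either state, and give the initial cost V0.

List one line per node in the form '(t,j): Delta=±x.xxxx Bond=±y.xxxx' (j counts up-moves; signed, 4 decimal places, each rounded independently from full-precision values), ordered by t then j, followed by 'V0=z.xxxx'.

Risk-neutral probability p* = (R−d)/(u−d) = (1.2−0.92)/(1.27−0.92) = 0.8000.
Terminal values V(3,·): V(3,0)=56.8327, V(3,1)=38.1695, V(3,2)=12.4063, V(3,3)=0.0000
  t=2,j=0: stock 53.3232 → up 67.7205 (V=38.1695), down 49.0573 (V=56.8327). Price 34.9185; hedge Δ=-1.0000, bond B=88.2417.
  t=2,j=1: stock 73.6092 → up 93.4837 (V=12.4063), down 67.7205 (V=38.1695). Price 14.6325; hedge Δ=-1.0000, bond B=88.2417.
  t=2,j=2: stock 101.6127 → up 129.0481 (V=0.0000), down 93.4837 (V=12.4063). Price 2.0677; hedge Δ=-0.3488, bond B=37.5143.
  t=1,j=0: stock 57.9600 → up 73.6092 (V=14.6325), down 53.3232 (V=34.9185). Price 15.5747; hedge Δ=-1.0000, bond B=73.5347.
  t=1,j=1: stock 80.0100 → up 101.6127 (V=2.0677), down 73.6092 (V=14.6325). Price 3.8172; hedge Δ=-0.4487, bond B=39.7165.
  t=0,j=0: stock 63.0000 → up 80.0100 (V=3.8172), down 57.9600 (V=15.5747). Price 5.1406; hedge Δ=-0.5332, bond B=38.7335.
The time-0 hedge costs 5.1406, which is the no-arbitrage price.

(0,0): Delta=-0.5332 Bond=38.7335
(1,0): Delta=-1.0000 Bond=73.5347
(1,1): Delta=-0.4487 Bond=39.7165
(2,0): Delta=-1.0000 Bond=88.2417
(2,1): Delta=-1.0000 Bond=88.2417
(2,2): Delta=-0.3488 Bond=37.5143
V0=5.1406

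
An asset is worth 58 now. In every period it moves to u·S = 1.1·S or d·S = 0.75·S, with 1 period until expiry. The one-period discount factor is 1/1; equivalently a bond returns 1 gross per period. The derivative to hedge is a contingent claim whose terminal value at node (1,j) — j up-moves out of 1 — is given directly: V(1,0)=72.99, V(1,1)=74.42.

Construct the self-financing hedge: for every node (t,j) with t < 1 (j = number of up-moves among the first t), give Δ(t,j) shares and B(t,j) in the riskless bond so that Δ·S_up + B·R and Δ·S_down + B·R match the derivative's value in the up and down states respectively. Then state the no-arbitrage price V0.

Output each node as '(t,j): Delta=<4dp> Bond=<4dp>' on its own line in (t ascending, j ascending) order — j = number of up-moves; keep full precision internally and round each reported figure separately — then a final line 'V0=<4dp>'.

The replicating-portfolio and risk-neutral prices coincide; use p* = (1−0.75)/(1.1−0.75) = 0.7143 for the latter.
Terminal payoffs: V(1,0)=72.9900, V(1,1)=74.4200
Node (0,0) S=58.0000: V=(p*·74.4200+(1−p*)·72.9900)/1=74.0114; Δ=(74.4200−72.9900)/(63.8000−43.5000)=0.0704; B=V−Δ·S=69.9257
Self-financing check: at every node Δ·S+B equals the discounted successor values.

(0,0): Delta=0.0704 Bond=69.9257
V0=74.0114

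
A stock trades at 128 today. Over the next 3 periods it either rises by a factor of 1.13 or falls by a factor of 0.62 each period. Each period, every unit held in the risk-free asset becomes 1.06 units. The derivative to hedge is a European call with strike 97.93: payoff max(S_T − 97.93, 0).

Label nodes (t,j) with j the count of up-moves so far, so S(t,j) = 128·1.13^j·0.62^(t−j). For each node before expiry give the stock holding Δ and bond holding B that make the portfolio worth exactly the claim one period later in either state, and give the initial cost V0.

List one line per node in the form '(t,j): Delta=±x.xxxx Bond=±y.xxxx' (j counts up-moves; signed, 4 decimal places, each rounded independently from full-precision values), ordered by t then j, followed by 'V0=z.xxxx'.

Risk-neutral probability p* = (R−d)/(u−d) = (1.06−0.62)/(1.13−0.62) = 0.8627.
At expiry t=3: V(3,0)=0.0000, V(3,1)=0.0000, V(3,2)=3.4048, V(3,3)=86.7608
  t=2,j=0: stock 49.2032 → up 55.5996 (V=0.0000), down 30.5060 (V=0.0000). Price 0.0000; hedge Δ=0.0000, bond B=0.0000.
  t=2,j=1: stock 89.6768 → up 101.3348 (V=3.4048), down 55.5996 (V=0.0000). Price 2.7712; hedge Δ=0.0744, bond B=-3.9049.
  t=2,j=2: stock 163.4432 → up 184.6908 (V=86.7608), down 101.3348 (V=3.4048). Price 71.0564; hedge Δ=1.0000, bond B=-92.3868.
  t=1,j=0: stock 79.3600 → up 89.6768 (V=2.7712), down 49.2032 (V=0.0000). Price 2.2555; hedge Δ=0.0685, bond B=-3.1782.
  t=1,j=1: stock 144.6400 → up 163.4432 (V=71.0564), down 89.6768 (V=2.7712). Price 58.1924; hedge Δ=0.9257, bond B=-75.7002.
  t=0,j=0: stock 128.0000 → up 144.6400 (V=58.1924), down 79.3600 (V=2.2555). Price 47.6554; hedge Δ=0.8569, bond B=-62.0247.
Check: Δ(0,0)·S0 + B(0,0) = 47.6554 = V0.

(0,0): Delta=0.8569 Bond=-62.0247
(1,0): Delta=0.0685 Bond=-3.1782
(1,1): Delta=0.9257 Bond=-75.7002
(2,0): Delta=0.0000 Bond=0.0000
(2,1): Delta=0.0744 Bond=-3.9049
(2,2): Delta=1.0000 Bond=-92.3868
V0=47.6554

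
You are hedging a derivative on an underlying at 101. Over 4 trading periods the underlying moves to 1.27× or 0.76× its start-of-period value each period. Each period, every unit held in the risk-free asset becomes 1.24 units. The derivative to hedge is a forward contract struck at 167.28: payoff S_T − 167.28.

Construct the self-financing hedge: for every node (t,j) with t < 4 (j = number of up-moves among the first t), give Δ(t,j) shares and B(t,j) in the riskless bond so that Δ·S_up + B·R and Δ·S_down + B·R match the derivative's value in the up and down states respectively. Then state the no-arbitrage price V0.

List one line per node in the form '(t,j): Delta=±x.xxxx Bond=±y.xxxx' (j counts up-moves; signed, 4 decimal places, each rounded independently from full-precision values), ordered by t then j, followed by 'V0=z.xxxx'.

The replicating-portfolio and risk-neutral prices coincide; use p* = (1.24−0.76)/(1.27−0.76) = 0.9412 for the latter.
Terminal values V(4,·): V(4,0)=-133.5842, V(4,1)=-110.9725, V(4,2)=-73.1873, V(4,3)=-10.0461, V(4,4)=95.4661
Node (3,0) S=44.3366: V=(p*·-110.9725+(1−p*)·-133.5842)/1.24=-90.5666; Δ=(-110.9725−-133.5842)/(56.3075−33.6958)=1.0000; B=V−Δ·S=-134.9032
Node (3,1) S=74.0888: V=(p*·-73.1873+(1−p*)·-110.9725)/1.24=-60.8145; Δ=(-73.1873−-110.9725)/(94.0927−56.3075)=1.0000; B=V−Δ·S=-134.9032
Node (3,2) S=123.8062: V=(p*·-10.0461+(1−p*)·-73.1873)/1.24=-11.0970; Δ=(-10.0461−-73.1873)/(157.2339−94.0927)=1.0000; B=V−Δ·S=-134.9032
Node (3,3) S=206.8867: V=(p*·95.4661+(1−p*)·-10.0461)/1.24=71.9835; Δ=(95.4661−-10.0461)/(262.7461−157.2339)=1.0000; B=V−Δ·S=-134.9032
Node (2,0) S=58.3376: V=(p*·-60.8145+(1−p*)·-90.5666)/1.24=-50.4553; Δ=(-60.8145−-90.5666)/(74.0888−44.3366)=1.0000; B=V−Δ·S=-108.7929
Node (2,1) S=97.4852: V=(p*·-11.0970+(1−p*)·-60.8145)/1.24=-11.3077; Δ=(-11.0970−-60.8145)/(123.8062−74.0888)=1.0000; B=V−Δ·S=-108.7929
Node (2,2) S=162.9029: V=(p*·71.9835+(1−p*)·-11.0970)/1.24=54.1100; Δ=(71.9835−-11.0970)/(206.8867−123.8062)=1.0000; B=V−Δ·S=-108.7929
Node (1,0) S=76.7600: V=(p*·-11.3077+(1−p*)·-50.4553)/1.24=-10.9762; Δ=(-11.3077−-50.4553)/(97.4852−58.3376)=1.0000; B=V−Δ·S=-87.7362
Node (1,1) S=128.2700: V=(p*·54.1100+(1−p*)·-11.3077)/1.24=40.5338; Δ=(54.1100−-11.3077)/(162.9029−97.4852)=1.0000; B=V−Δ·S=-87.7362
Node (0,0) S=101.0000: V=(p*·40.5338+(1−p*)·-10.9762)/1.24=30.2450; Δ=(40.5338−-10.9762)/(128.2700−76.7600)=1.0000; B=V−Δ·S=-70.7550
The time-0 hedge costs 30.2450, which is the no-arbitrage price.

(0,0): Delta=1.0000 Bond=-70.7550
(1,0): Delta=1.0000 Bond=-87.7362
(1,1): Delta=1.0000 Bond=-87.7362
(2,0): Delta=1.0000 Bond=-108.7929
(2,1): Delta=1.0000 Bond=-108.7929
(2,2): Delta=1.0000 Bond=-108.7929
(3,0): Delta=1.0000 Bond=-134.9032
(3,1): Delta=1.0000 Bond=-134.9032
(3,2): Delta=1.0000 Bond=-134.9032
(3,3): Delta=1.0000 Bond=-134.9032
V0=30.2450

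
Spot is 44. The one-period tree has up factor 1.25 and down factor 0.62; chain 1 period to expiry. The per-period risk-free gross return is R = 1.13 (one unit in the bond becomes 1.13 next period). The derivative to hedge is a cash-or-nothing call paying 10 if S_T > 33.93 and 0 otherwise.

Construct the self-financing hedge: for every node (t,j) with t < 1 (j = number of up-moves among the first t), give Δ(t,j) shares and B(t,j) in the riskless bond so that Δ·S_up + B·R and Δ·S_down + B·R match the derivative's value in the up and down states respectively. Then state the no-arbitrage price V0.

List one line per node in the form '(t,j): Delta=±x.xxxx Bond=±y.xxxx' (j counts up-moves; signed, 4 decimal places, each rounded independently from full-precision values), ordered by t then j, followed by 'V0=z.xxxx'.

Under the risk-neutral measure, an up-move has probability p* = (R−d)/(u−d) = 0.8095 and values discount at R = 1.13.
At expiry t=1: V(1,0)=0.0000, V(1,1)=10.0000
  t=0,j=0: stock 44.0000 → up 55.0000 (V=10.0000), down 27.2800 (V=0.0000). Price 7.1639; hedge Δ=0.3608, bond B=-8.7091.
Self-financing check: at every node Δ·S+B equals the discounted successor values.

(0,0): Delta=0.3608 Bond=-8.7091
V0=7.1639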